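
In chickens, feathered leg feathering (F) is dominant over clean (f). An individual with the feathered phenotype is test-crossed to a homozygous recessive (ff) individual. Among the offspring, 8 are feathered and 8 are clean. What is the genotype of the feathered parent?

Test cross: ? × ff
Offspring: 8 feathered, 8 clean — approximately 1:1.
A 1:1 ratio in a test cross indicates the unknown parent is heterozygous (Ff).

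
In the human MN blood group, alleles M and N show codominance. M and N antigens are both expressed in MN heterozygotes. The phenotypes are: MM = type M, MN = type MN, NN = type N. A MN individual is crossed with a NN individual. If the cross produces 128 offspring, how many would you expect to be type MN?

Punnett square for MN × NN:
Offspring genotypes: 2 MN, 2 NN
Phenotype counts: 2 type MN, 2 type N
type MN: 2 out of 4 → fraction 1/2
Expected count = 1/2 × 128 = 64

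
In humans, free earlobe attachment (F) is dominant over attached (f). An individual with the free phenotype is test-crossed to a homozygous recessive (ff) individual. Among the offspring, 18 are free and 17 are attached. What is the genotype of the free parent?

Test cross: ? × ff
Offspring: 18 free, 17 attached — approximately 1:1.
A 1:1 ratio in a test cross indicates the unknown parent is heterozygous (Ff).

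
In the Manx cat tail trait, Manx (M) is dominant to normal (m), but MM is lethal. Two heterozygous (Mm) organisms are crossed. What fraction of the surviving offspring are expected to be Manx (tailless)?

Cross: Mm × Mm
Punnett square offspring (before lethality): 1 MM, 2 Mm, 1 mm
The MM genotype is lethal (embryos die); surviving offspring: 2 Mm, 1 mm
Manx (tailless): 2 out of 3
Probability: 2/3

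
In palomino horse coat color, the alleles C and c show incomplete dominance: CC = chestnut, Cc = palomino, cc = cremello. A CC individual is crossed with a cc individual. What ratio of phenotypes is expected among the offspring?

Punnett square for CC × cc:
Offspring genotypes: 4 Cc
Phenotype counts: 4 palomino
Ratio: all palomino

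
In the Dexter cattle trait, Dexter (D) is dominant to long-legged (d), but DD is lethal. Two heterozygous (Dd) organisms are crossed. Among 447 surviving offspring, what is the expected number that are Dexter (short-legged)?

Cross: Dd × Dd
Punnett square offspring (before lethality): 1 DD, 2 Dd, 1 dd
The DD genotype is lethal (embryos die); surviving offspring: 2 Dd, 1 dd
Dexter (short-legged): 2 out of 3 → fraction 2/3
Expected count = 2/3 × 447 = 298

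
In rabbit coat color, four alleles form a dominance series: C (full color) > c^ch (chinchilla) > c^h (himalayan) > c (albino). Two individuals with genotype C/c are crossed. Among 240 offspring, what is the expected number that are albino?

Cross: C/c × C/c
Allele dominance: C > c^ch > c^h > c
Offspring genotypes: 1 C/C, 2 C/c, 1 c/c
Phenotype counts: 3 full color, 1 albino
albino: 1 out of 4 → fraction 1/4
Expected count = 1/4 × 240 = 60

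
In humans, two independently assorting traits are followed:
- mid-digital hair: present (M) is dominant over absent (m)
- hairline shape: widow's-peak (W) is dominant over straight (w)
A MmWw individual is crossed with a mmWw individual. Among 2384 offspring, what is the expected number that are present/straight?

Dihybrid cross MmWw × mmWw — consider each gene separately:
mid-digital hair: Mm × mm → 2 Mm, 2 mm → 2 M_ : 2 mm (out of 4)
hairline shape: Ww × Ww → 1 WW, 2 Ww, 1 ww → 3 W_ : 1 ww (out of 4)
Combine (counts out of 4 × 4 = 16): present/widow's-peak (M_W_) = 2×3 = 6; present/straight (M_ww) = 2×1 = 2; absent/widow's-peak (mmW_) = 2×3 = 6; absent/straight (mmww) = 2×1 = 2
Phenotype counts (out of 16): 6 present/widow's-peak, 2 present/straight, 6 absent/widow's-peak, 2 absent/straight
present/straight: 2 out of 16 → fraction 1/8
Expected count = 1/8 × 2384 = 298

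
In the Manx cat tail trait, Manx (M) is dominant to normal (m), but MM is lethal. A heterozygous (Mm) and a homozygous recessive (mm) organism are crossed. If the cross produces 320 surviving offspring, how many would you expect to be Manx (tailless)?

Cross: Mm × mm
Punnett square offspring (before lethality): 2 Mm, 2 mm
No MM offspring are produced in this cross.
Manx (tailless): 2 out of 4 → fraction 1/2
Expected count = 1/2 × 320 = 160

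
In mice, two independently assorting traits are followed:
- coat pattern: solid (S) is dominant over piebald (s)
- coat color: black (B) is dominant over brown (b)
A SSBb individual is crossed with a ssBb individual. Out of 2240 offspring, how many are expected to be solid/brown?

Dihybrid cross SSBb × ssBb — consider each gene separately:
coat pattern: SS × ss → 4 Ss → 4 S_ (out of 4)
coat color: Bb × Bb → 1 BB, 2 Bb, 1 bb → 3 B_ : 1 bb (out of 4)
Combine (counts out of 4 × 4 = 16): solid/black (S_B_) = 4×3 = 12; solid/brown (S_bb) = 4×1 = 4
Phenotype counts (out of 16): 12 solid/black, 4 solid/brown
solid/brown: 4 out of 16 → fraction 1/4
Expected count = 1/4 × 2240 = 560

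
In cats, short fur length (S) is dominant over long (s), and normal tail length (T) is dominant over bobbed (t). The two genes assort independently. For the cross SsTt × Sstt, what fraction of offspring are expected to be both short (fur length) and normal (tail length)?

Dihybrid cross SsTt × Sstt — consider each gene separately:
fur length: Ss × Ss → 1 SS, 2 Ss, 1 ss → 3 S_ : 1 ss (out of 4)
tail length: Tt × tt → 2 Tt, 2 tt → 2 T_ : 2 tt (out of 4)
Looking for: short (S_) and normal (T_)
P(short) = 3/4, P(normal) = 2/4
P(both) = 3/4 × 2/4 = 6/16 = 3/8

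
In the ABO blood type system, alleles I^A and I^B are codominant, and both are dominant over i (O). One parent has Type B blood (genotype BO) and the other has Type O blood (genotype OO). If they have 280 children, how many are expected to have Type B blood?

Cross: BO × OO
Possible offspring genotypes: 2 BO, 2 OO
Blood type counts: 2 Type B, 2 Type O
Probability of Type B: 2/4 = 1/2
Expected count = 1/2 × 280 = 140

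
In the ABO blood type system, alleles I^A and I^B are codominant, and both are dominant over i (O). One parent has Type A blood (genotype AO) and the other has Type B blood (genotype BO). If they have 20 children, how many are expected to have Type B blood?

Cross: AO × BO
Possible offspring genotypes: 1 AB, 1 AO, 1 BO, 1 OO
Blood type counts: 1 Type AB, 1 Type A, 1 Type B, 1 Type O
Probability of Type B: 1/4
Expected count = 1/4 × 20 = 5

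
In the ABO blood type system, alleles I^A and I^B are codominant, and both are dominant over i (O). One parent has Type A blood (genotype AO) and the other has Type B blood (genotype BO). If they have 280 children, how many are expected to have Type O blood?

Cross: AO × BO
Possible offspring genotypes: 1 AB, 1 AO, 1 BO, 1 OO
Blood type counts: 1 Type AB, 1 Type A, 1 Type B, 1 Type O
Probability of Type O: 1/4
Expected count = 1/4 × 280 = 70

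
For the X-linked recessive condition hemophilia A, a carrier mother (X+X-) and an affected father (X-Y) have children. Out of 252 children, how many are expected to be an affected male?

Cross: X+X- × X-Y
Offspring: 1 X+X-, 1 X+Y, 1 X-X-, 1 X-Y
Probability of an affected male: 1/4
Expected count = 1/4 × 252 = 63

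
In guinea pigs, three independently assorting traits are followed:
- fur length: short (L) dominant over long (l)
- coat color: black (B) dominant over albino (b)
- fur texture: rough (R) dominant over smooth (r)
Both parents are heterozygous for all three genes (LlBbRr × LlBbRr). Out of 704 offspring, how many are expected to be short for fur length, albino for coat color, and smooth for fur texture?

Trihybrid cross: LlBbRr × LlBbRr
Each trait segregates independently with a 3:1 phenotypic ratio, so each gene contributes 3/4 (dominant) or 1/4 (recessive).
Target: short (fur length), albino (coat color), smooth (fur texture)
Probability = product of independent per-trait probabilities
= 3/4 × 1/4 × 1/4 = 3/64
Expected count = 3/64 × 704 = 33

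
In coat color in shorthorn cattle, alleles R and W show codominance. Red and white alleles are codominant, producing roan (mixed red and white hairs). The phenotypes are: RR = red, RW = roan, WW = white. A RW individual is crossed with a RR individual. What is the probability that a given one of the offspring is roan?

Punnett square for RW × RR:
Offspring genotypes: 2 RR, 2 RW
Phenotype counts: 2 red, 2 roan
roan: 2 out of 4
Probability: 2/4 = 1/2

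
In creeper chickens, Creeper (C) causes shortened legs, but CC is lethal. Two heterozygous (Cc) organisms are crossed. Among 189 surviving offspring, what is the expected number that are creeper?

Cross: Cc × Cc
Punnett square offspring (before lethality): 1 CC, 2 Cc, 1 cc
The CC genotype is lethal (embryos die); surviving offspring: 2 Cc, 1 cc
creeper: 2 out of 3 → fraction 2/3
Expected count = 2/3 × 189 = 126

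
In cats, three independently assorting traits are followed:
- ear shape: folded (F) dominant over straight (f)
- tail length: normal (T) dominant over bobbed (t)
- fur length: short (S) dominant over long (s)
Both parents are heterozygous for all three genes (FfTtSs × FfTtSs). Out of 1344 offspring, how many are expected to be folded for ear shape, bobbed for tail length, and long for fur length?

Trihybrid cross: FfTtSs × FfTtSs
Each trait segregates independently with a 3:1 phenotypic ratio, so each gene contributes 3/4 (dominant) or 1/4 (recessive).
Target: folded (ear shape), bobbed (tail length), long (fur length)
Probability = product of independent per-trait probabilities
= 3/4 × 1/4 × 1/4 = 3/64
Expected count = 3/64 × 1344 = 63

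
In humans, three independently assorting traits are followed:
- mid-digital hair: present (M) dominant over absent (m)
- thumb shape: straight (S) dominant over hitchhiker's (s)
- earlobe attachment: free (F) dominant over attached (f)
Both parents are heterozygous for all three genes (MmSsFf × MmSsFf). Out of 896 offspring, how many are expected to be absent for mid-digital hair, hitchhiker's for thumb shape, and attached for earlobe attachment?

Trihybrid cross: MmSsFf × MmSsFf
Each trait segregates independently with a 3:1 phenotypic ratio, so each gene contributes 3/4 (dominant) or 1/4 (recessive).
Target: absent (mid-digital hair), hitchhiker's (thumb shape), attached (earlobe attachment)
Probability = product of independent per-trait probabilities
= 1/4 × 1/4 × 1/4 = 1/64
Expected count = 1/64 × 896 = 14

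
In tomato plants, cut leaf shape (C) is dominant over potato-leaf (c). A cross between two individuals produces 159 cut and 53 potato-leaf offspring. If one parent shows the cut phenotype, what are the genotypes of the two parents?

Observed offspring: 159 cut, 53 potato-leaf
The observed ratio simplifies to 3:1. Potato-leaf (cc) offspring appear, so each parent must contribute one c allele. The parent stated to show cut carries C, so it is Cc. The other parent is then either Cc or cc: Cc × cc would give a 1:1 split, whereas Cc × Cc gives 3:1 — matching the data. So both parents are heterozygous (Cc × Cc).
Parent genotypes: Cc × Cc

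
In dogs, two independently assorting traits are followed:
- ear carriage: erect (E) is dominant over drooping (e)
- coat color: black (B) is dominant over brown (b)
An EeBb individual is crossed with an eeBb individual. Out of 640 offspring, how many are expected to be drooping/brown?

Dihybrid cross EeBb × eeBb — consider each gene separately:
ear carriage: Ee × ee → 2 Ee, 2 ee → 2 E_ : 2 ee (out of 4)
coat color: Bb × Bb → 1 BB, 2 Bb, 1 bb → 3 B_ : 1 bb (out of 4)
Combine (counts out of 4 × 4 = 16): erect/black (E_B_) = 2×3 = 6; erect/brown (E_bb) = 2×1 = 2; drooping/black (eeB_) = 2×3 = 6; drooping/brown (eebb) = 2×1 = 2
Phenotype counts (out of 16): 6 erect/black, 2 erect/brown, 6 drooping/black, 2 drooping/brown
drooping/brown: 2 out of 16 → fraction 1/8
Expected count = 1/8 × 640 = 80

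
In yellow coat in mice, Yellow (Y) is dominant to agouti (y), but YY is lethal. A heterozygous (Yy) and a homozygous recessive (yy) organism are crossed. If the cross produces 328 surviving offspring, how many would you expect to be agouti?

Cross: Yy × yy
Punnett square offspring (before lethality): 2 Yy, 2 yy
No YY offspring are produced in this cross.
agouti: 2 out of 4 → fraction 1/2
Expected count = 1/2 × 328 = 164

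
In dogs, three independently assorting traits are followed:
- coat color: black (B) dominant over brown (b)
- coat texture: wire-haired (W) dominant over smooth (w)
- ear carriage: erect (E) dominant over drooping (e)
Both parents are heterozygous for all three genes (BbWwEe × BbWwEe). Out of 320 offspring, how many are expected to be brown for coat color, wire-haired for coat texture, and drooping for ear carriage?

Trihybrid cross: BbWwEe × BbWwEe
Each trait segregates independently with a 3:1 phenotypic ratio, so each gene contributes 3/4 (dominant) or 1/4 (recessive).
Target: brown (coat color), wire-haired (coat texture), drooping (ear carriage)
Probability = product of independent per-trait probabilities
= 1/4 × 3/4 × 1/4 = 3/64
Expected count = 3/64 × 320 = 15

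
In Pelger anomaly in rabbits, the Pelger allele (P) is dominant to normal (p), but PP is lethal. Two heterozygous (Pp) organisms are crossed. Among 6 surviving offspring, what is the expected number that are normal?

Cross: Pp × Pp
Punnett square offspring (before lethality): 1 PP, 2 Pp, 1 pp
The PP genotype is lethal (embryos die); surviving offspring: 2 Pp, 1 pp
normal: 1 out of 3 → fraction 1/3
Expected count = 1/3 × 6 = 2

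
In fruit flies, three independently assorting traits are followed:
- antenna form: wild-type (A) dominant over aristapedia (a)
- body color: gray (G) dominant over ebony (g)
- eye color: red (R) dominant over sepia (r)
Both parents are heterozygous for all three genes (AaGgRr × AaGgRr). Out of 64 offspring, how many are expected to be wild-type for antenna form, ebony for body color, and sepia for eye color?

Trihybrid cross: AaGgRr × AaGgRr
Each trait segregates independently with a 3:1 phenotypic ratio, so each gene contributes 3/4 (dominant) or 1/4 (recessive).
Target: wild-type (antenna form), ebony (body color), sepia (eye color)
Probability = product of independent per-trait probabilities
= 3/4 × 1/4 × 1/4 = 3/64
Expected count = 3/64 × 64 = 3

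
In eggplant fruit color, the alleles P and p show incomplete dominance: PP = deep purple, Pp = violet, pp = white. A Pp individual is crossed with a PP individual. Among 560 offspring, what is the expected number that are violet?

Punnett square for Pp × PP:
Offspring genotypes: 2 PP, 2 Pp
Phenotype counts: 2 deep purple, 2 violet
violet: 2 out of 4 → fraction 1/2
Expected count = 1/2 × 560 = 280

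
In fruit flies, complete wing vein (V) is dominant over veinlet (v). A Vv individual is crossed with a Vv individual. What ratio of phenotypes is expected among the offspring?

Punnett square for Vv × Vv:
Offspring genotypes: 1 VV, 2 Vv, 1 vv
complete: 3, veinlet: 1
Ratio: 3:1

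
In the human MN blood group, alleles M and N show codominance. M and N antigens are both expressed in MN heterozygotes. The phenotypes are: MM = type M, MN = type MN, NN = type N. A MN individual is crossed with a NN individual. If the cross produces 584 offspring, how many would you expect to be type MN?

Punnett square for MN × NN:
Offspring genotypes: 2 MN, 2 NN
Phenotype counts: 2 type MN, 2 type N
type MN: 2 out of 4 → fraction 1/2
Expected count = 1/2 × 584 = 292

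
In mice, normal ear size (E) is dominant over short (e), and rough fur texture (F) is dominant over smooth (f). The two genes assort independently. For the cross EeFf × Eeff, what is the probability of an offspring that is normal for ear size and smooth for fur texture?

Dihybrid cross EeFf × Eeff — consider each gene separately:
ear size: Ee × Ee → 1 EE, 2 Ee, 1 ee → 3 E_ : 1 ee (out of 4)
fur texture: Ff × ff → 2 Ff, 2 ff → 2 F_ : 2 ff (out of 4)
Looking for: normal (E_) and smooth (ff)
P(normal) = 3/4, P(smooth) = 2/4
P(both) = 3/4 × 2/4 = 6/16 = 3/8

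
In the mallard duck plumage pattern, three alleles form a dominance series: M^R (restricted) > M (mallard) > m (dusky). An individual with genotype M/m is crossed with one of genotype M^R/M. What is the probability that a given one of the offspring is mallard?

Cross: M/m × M^R/M
Allele dominance: M^R > M > m
Offspring genotypes: 1 M^R/M, 1 M/M, 1 M^R/m, 1 M/m
Phenotype counts: 2 restricted, 2 mallard
mallard: 2 out of 4
Probability: 2/4 = 1/2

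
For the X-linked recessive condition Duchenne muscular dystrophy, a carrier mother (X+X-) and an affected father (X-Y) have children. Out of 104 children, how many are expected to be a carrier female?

Cross: X+X- × X-Y
Offspring: 1 X+X-, 1 X+Y, 1 X-X-, 1 X-Y
Probability of a carrier female: 1/4
Expected count = 1/4 × 104 = 26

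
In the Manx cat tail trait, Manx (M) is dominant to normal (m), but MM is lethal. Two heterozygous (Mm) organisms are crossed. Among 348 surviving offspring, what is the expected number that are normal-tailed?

Cross: Mm × Mm
Punnett square offspring (before lethality): 1 MM, 2 Mm, 1 mm
The MM genotype is lethal (embryos die); surviving offspring: 2 Mm, 1 mm
normal-tailed: 1 out of 3 → fraction 1/3
Expected count = 1/3 × 348 = 116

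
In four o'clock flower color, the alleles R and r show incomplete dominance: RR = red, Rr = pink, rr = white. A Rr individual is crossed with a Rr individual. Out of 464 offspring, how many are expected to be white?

Punnett square for Rr × Rr:
Offspring genotypes: 1 RR, 2 Rr, 1 rr
Phenotype counts: 1 red, 2 pink, 1 white
white: 1 out of 4 → fraction 1/4
Expected count = 1/4 × 464 = 116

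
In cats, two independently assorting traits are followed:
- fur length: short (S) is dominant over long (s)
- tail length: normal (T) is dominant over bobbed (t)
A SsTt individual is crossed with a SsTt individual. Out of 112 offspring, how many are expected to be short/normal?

Dihybrid cross SsTt × SsTt — consider each gene separately:
fur length: Ss × Ss → 1 SS, 2 Ss, 1 ss → 3 S_ : 1 ss (out of 4)
tail length: Tt × Tt → 1 TT, 2 Tt, 1 tt → 3 T_ : 1 tt (out of 4)
Combine (counts out of 4 × 4 = 16): short/normal (S_T_) = 3×3 = 9; short/bobbed (S_tt) = 3×1 = 3; long/normal (ssT_) = 1×3 = 3; long/bobbed (sstt) = 1×1 = 1
Phenotype counts (out of 16): 9 short/normal, 3 short/bobbed, 3 long/normal, 1 long/bobbed
short/normal: 9 out of 16 → fraction 9/16
Expected count = 9/16 × 112 = 63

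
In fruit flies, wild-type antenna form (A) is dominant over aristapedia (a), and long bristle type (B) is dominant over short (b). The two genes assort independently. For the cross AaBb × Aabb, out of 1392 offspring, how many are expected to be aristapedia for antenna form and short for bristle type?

Dihybrid cross AaBb × Aabb — consider each gene separately:
antenna form: Aa × Aa → 1 AA, 2 Aa, 1 aa → 3 A_ : 1 aa (out of 4)
bristle type: Bb × bb → 2 Bb, 2 bb → 2 B_ : 2 bb (out of 4)
Looking for: aristapedia (aa) and short (bb)
P(aristapedia) = 1/4, P(short) = 2/4
P(both) = 1/4 × 2/4 = 2/16 = 1/8
Expected count = 1/8 × 1392 = 174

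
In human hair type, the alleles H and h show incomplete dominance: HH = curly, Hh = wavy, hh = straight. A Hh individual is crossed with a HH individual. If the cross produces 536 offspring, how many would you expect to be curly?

Punnett square for Hh × HH:
Offspring genotypes: 2 HH, 2 Hh
Phenotype counts: 2 curly, 2 wavy
curly: 2 out of 4 → fraction 1/2
Expected count = 1/2 × 536 = 268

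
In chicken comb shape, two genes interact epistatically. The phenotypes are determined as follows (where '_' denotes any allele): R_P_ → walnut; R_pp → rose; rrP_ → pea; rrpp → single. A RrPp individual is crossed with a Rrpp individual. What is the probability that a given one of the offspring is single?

Cross: RrPp × Rrpp — consider each gene separately:
R gene: Rr × Rr → 1 RR, 2 Rr, 1 rr → 3 R_ : 1 rr (out of 4)
P gene: Pp × pp → 2 Pp, 2 pp → 2 P_ : 2 pp (out of 4)
Genotype classes (out of 4 × 4 = 16): R_P_ = 3×2 = 6; R_pp = 3×2 = 6; rrP_ = 1×2 = 2; rrpp = 1×2 = 2
Apply the phenotype rules: R_P_ (6) → walnut; R_pp (6) → rose; rrP_ (2) → pea; rrpp (2) → single
Phenotype counts (out of 16): 6 walnut, 6 rose, 2 pea, 2 single
single: 2 out of 16
Probability: 2/16 = 1/8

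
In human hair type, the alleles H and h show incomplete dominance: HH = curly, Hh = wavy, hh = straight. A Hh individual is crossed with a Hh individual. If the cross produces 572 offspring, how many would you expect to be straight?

Punnett square for Hh × Hh:
Offspring genotypes: 1 HH, 2 Hh, 1 hh
Phenotype counts: 1 curly, 2 wavy, 1 straight
straight: 1 out of 4 → fraction 1/4
Expected count = 1/4 × 572 = 143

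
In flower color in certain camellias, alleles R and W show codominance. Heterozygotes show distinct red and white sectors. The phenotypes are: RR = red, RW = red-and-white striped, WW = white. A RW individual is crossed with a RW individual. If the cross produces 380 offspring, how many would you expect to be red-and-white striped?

Punnett square for RW × RW:
Offspring genotypes: 1 RR, 2 RW, 1 WW
Phenotype counts: 1 red, 2 red-and-white striped, 1 white
red-and-white striped: 2 out of 4 → fraction 1/2
Expected count = 1/2 × 380 = 190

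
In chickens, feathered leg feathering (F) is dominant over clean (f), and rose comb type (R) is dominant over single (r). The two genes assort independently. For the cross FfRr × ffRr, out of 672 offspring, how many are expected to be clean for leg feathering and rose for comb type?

Dihybrid cross FfRr × ffRr — consider each gene separately:
leg feathering: Ff × ff → 2 Ff, 2 ff → 2 F_ : 2 ff (out of 4)
comb type: Rr × Rr → 1 RR, 2 Rr, 1 rr → 3 R_ : 1 rr (out of 4)
Looking for: clean (ff) and rose (R_)
P(clean) = 2/4, P(rose) = 3/4
P(both) = 2/4 × 3/4 = 6/16 = 3/8
Expected count = 3/8 × 672 = 252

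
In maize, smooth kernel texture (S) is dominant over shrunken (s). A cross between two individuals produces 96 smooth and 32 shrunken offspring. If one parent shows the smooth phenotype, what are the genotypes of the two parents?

Observed offspring: 96 smooth, 32 shrunken
The observed ratio simplifies to 3:1. Shrunken (ss) offspring appear, so each parent must contribute one s allele. The parent stated to show smooth carries S, so it is Ss. The other parent is then either Ss or ss: Ss × ss would give a 1:1 split, whereas Ss × Ss gives 3:1 — matching the data. So both parents are heterozygous (Ss × Ss).
Parent genotypes: Ss × Ss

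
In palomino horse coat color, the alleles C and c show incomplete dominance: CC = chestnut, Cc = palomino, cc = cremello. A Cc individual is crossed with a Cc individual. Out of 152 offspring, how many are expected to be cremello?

Punnett square for Cc × Cc:
Offspring genotypes: 1 CC, 2 Cc, 1 cc
Phenotype counts: 1 chestnut, 2 palomino, 1 cremello
cremello: 1 out of 4 → fraction 1/4
Expected count = 1/4 × 152 = 38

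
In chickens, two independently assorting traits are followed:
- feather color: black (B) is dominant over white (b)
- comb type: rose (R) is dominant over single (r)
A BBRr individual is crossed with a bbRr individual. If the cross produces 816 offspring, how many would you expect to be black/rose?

Dihybrid cross BBRr × bbRr — consider each gene separately:
feather color: BB × bb → 4 Bb → 4 B_ (out of 4)
comb type: Rr × Rr → 1 RR, 2 Rr, 1 rr → 3 R_ : 1 rr (out of 4)
Combine (counts out of 4 × 4 = 16): black/rose (B_R_) = 4×3 = 12; black/single (B_rr) = 4×1 = 4
Phenotype counts (out of 16): 12 black/rose, 4 black/single
black/rose: 12 out of 16 → fraction 3/4
Expected count = 3/4 × 816 = 612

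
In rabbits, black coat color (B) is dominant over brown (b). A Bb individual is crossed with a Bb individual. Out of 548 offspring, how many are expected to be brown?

Punnett square for Bb × Bb:
Offspring genotypes: 1 BB, 2 Bb, 1 bb
black: 3, brown: 1
brown: 1 out of 4 → fraction 1/4
Expected count = 1/4 × 548 = 137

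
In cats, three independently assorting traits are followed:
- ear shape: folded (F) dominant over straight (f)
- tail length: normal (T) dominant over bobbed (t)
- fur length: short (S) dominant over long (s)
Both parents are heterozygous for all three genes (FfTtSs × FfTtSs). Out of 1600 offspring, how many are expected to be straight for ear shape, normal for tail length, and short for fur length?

Trihybrid cross: FfTtSs × FfTtSs
Each trait segregates independently with a 3:1 phenotypic ratio, so each gene contributes 3/4 (dominant) or 1/4 (recessive).
Target: straight (ear shape), normal (tail length), short (fur length)
Probability = product of independent per-trait probabilities
= 1/4 × 3/4 × 3/4 = 9/64
Expected count = 9/64 × 1600 = 225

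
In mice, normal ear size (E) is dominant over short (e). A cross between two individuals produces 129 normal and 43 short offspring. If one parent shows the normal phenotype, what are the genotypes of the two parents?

Observed offspring: 129 normal, 43 short
The observed ratio simplifies to 3:1. Short (ee) offspring appear, so each parent must contribute one e allele. The parent stated to show normal carries E, so it is Ee. The other parent is then either Ee or ee: Ee × ee would give a 1:1 split, whereas Ee × Ee gives 3:1 — matching the data. So both parents are heterozygous (Ee × Ee).
Parent genotypes: Ee × Ee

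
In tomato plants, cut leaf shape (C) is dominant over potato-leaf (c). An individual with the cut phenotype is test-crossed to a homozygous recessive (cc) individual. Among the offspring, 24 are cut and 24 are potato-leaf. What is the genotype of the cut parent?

Test cross: ? × cc
Offspring: 24 cut, 24 potato-leaf — approximately 1:1.
A 1:1 ratio in a test cross indicates the unknown parent is heterozygous (Cc).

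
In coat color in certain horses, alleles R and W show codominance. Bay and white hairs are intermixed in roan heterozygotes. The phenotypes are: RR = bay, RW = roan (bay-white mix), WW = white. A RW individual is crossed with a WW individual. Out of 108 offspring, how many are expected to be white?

Punnett square for RW × WW:
Offspring genotypes: 2 RW, 2 WW
Phenotype counts: 2 roan (bay-white mix), 2 white
white: 2 out of 4 → fraction 1/2
Expected count = 1/2 × 108 = 54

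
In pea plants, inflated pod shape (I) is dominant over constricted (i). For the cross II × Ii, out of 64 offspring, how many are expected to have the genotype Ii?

Punnett square for II × Ii:
Offspring genotypes: 2 II, 2 Ii
Total offspring: 4
Count with target: 2
Probability: 2/4 = 1/2
Expected count = 1/2 × 64 = 32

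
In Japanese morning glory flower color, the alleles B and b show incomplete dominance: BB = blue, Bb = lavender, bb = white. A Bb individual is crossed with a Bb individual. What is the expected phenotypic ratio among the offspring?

Punnett square for Bb × Bb:
Offspring genotypes: 1 BB, 2 Bb, 1 bb
Phenotype counts: 1 blue, 2 lavender, 1 white
Ratio: 1 blue : 2 lavender : 1 white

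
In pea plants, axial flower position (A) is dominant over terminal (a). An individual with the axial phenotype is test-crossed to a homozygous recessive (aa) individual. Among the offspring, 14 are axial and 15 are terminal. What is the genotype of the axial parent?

Test cross: ? × aa
Offspring: 14 axial, 15 terminal — approximately 1:1.
A 1:1 ratio in a test cross indicates the unknown parent is heterozygous (Aa).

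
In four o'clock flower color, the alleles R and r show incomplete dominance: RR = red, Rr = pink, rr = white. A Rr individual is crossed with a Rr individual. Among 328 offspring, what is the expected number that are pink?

Punnett square for Rr × Rr:
Offspring genotypes: 1 RR, 2 Rr, 1 rr
Phenotype counts: 1 red, 2 pink, 1 white
pink: 2 out of 4 → fraction 1/2
Expected count = 1/2 × 328 = 164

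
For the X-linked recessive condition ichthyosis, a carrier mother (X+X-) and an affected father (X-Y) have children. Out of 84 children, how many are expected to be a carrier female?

Cross: X+X- × X-Y
Offspring: 1 X+X-, 1 X+Y, 1 X-X-, 1 X-Y
Probability of a carrier female: 1/4
Expected count = 1/4 × 84 = 21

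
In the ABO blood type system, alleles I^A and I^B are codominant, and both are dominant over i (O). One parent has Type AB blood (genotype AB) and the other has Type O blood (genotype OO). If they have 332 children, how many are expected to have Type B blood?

Cross: AB × OO
Possible offspring genotypes: 2 AO, 2 BO
Blood type counts: 2 Type A, 2 Type B
Probability of Type B: 2/4 = 1/2
Expected count = 1/2 × 332 = 166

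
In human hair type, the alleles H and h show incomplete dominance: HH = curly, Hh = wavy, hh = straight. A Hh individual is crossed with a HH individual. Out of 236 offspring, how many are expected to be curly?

Punnett square for Hh × HH:
Offspring genotypes: 2 HH, 2 Hh
Phenotype counts: 2 curly, 2 wavy
curly: 2 out of 4 → fraction 1/2
Expected count = 1/2 × 236 = 118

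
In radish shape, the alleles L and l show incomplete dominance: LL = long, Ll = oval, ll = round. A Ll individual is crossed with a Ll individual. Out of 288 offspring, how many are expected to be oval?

Punnett square for Ll × Ll:
Offspring genotypes: 1 LL, 2 Ll, 1 ll
Phenotype counts: 1 long, 2 oval, 1 round
oval: 2 out of 4 → fraction 1/2
Expected count = 1/2 × 288 = 144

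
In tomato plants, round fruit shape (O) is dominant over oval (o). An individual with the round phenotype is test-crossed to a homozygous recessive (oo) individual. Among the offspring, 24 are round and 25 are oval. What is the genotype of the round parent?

Test cross: ? × oo
Offspring: 24 round, 25 oval — approximately 1:1.
A 1:1 ratio in a test cross indicates the unknown parent is heterozygous (Oo).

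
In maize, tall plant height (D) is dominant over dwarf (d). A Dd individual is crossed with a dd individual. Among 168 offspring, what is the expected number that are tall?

Punnett square for Dd × dd:
Offspring genotypes: 2 Dd, 2 dd
tall: 2, dwarf: 2
tall: 2 out of 4 → fraction 1/2
Expected count = 1/2 × 168 = 84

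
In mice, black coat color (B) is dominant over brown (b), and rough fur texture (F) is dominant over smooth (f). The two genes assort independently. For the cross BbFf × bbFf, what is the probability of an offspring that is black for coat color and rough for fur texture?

Dihybrid cross BbFf × bbFf — consider each gene separately:
coat color: Bb × bb → 2 Bb, 2 bb → 2 B_ : 2 bb (out of 4)
fur texture: Ff × Ff → 1 FF, 2 Ff, 1 ff → 3 F_ : 1 ff (out of 4)
Looking for: black (B_) and rough (F_)
P(black) = 2/4, P(rough) = 3/4
P(both) = 2/4 × 3/4 = 6/16 = 3/8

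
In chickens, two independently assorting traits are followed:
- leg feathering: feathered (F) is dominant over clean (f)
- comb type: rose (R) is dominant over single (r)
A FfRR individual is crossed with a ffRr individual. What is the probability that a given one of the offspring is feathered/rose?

Dihybrid cross FfRR × ffRr — consider each gene separately:
leg feathering: Ff × ff → 2 Ff, 2 ff → 2 F_ : 2 ff (out of 4)
comb type: RR × Rr → 2 RR, 2 Rr → 4 R_ (out of 4)
Combine (counts out of 4 × 4 = 16): feathered/rose (F_R_) = 2×4 = 8; clean/rose (ffR_) = 2×4 = 8
Phenotype counts (out of 16): 8 feathered/rose, 8 clean/rose
feathered/rose: 8 out of 16
Probability: 8/16 = 1/2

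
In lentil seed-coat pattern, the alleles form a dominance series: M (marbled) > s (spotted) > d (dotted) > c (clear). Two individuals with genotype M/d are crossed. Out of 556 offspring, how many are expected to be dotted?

Cross: M/d × M/d
Allele dominance: M > s > d > c
Offspring genotypes: 1 M/M, 2 M/d, 1 d/d
Phenotype counts: 3 marbled, 1 dotted
dotted: 1 out of 4 → fraction 1/4
Expected count = 1/4 × 556 = 139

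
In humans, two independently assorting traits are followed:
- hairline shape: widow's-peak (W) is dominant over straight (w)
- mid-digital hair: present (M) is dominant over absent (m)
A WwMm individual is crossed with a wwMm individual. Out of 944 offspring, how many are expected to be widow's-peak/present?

Dihybrid cross WwMm × wwMm — consider each gene separately:
hairline shape: Ww × ww → 2 Ww, 2 ww → 2 W_ : 2 ww (out of 4)
mid-digital hair: Mm × Mm → 1 MM, 2 Mm, 1 mm → 3 M_ : 1 mm (out of 4)
Combine (counts out of 4 × 4 = 16): widow's-peak/present (W_M_) = 2×3 = 6; widow's-peak/absent (W_mm) = 2×1 = 2; straight/present (wwM_) = 2×3 = 6; straight/absent (wwmm) = 2×1 = 2
Phenotype counts (out of 16): 6 widow's-peak/present, 2 widow's-peak/absent, 6 straight/present, 2 straight/absent
widow's-peak/present: 6 out of 16 → fraction 3/8
Expected count = 3/8 × 944 = 354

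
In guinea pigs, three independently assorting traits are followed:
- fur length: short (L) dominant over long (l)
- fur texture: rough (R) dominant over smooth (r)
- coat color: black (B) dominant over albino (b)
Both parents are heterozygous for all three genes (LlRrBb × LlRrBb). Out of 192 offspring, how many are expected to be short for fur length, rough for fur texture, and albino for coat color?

Trihybrid cross: LlRrBb × LlRrBb
Each trait segregates independently with a 3:1 phenotypic ratio, so each gene contributes 3/4 (dominant) or 1/4 (recessive).
Target: short (fur length), rough (fur texture), albino (coat color)
Probability = product of independent per-trait probabilities
= 3/4 × 3/4 × 1/4 = 9/64
Expected count = 9/64 × 192 = 27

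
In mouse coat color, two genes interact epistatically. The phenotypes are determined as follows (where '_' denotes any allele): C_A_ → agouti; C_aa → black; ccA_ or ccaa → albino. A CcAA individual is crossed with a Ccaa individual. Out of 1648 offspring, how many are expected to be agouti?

Cross: CcAA × Ccaa — consider each gene separately:
C gene: Cc × Cc → 1 CC, 2 Cc, 1 cc → 3 C_ : 1 cc (out of 4)
A gene: AA × aa → 4 Aa → 4 A_ (out of 4)
Genotype classes (out of 4 × 4 = 16): C_A_ = 3×4 = 12; ccA_ = 1×4 = 4
Apply the phenotype rules: C_A_ (12) → agouti; ccA_ (4) → albino
Phenotype counts (out of 16): 12 agouti, 4 albino
agouti: 12 out of 16 → fraction 3/4
Expected count = 3/4 × 1648 = 1236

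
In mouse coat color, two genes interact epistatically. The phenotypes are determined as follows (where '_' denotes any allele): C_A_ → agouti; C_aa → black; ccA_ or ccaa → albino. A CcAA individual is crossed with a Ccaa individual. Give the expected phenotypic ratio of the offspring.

Cross: CcAA × Ccaa — consider each gene separately:
C gene: Cc × Cc → 1 CC, 2 Cc, 1 cc → 3 C_ : 1 cc (out of 4)
A gene: AA × aa → 4 Aa → 4 A_ (out of 4)
Genotype classes (out of 4 × 4 = 16): C_A_ = 3×4 = 12; ccA_ = 1×4 = 4
Apply the phenotype rules: C_A_ (12) → agouti; ccA_ (4) → albino
Phenotype counts (out of 16): 12 agouti, 4 albino
Ratio: 3 agouti : 1 albino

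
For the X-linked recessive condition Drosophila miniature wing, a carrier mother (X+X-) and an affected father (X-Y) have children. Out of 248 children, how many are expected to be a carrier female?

Cross: X+X- × X-Y
Offspring: 1 X+X-, 1 X+Y, 1 X-X-, 1 X-Y
Probability of a carrier female: 1/4
Expected count = 1/4 × 248 = 62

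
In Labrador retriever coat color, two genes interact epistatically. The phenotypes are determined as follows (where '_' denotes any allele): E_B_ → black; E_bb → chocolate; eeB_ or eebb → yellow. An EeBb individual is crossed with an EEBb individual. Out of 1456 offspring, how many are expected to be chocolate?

Cross: EeBb × EEBb — consider each gene separately:
E gene: Ee × EE → 2 EE, 2 Ee → 4 E_ (out of 4)
B gene: Bb × Bb → 1 BB, 2 Bb, 1 bb → 3 B_ : 1 bb (out of 4)
Genotype classes (out of 4 × 4 = 16): E_B_ = 4×3 = 12; E_bb = 4×1 = 4
Apply the phenotype rules: E_B_ (12) → black; E_bb (4) → chocolate
Phenotype counts (out of 16): 12 black, 4 chocolate
chocolate: 4 out of 16 → fraction 1/4
Expected count = 1/4 × 1456 = 364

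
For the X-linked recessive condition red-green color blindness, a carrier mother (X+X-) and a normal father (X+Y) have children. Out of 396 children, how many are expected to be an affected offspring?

Cross: X+X- × X+Y
Offspring: 1 X+X+, 1 X+Y, 1 X+X-, 1 X-Y
Probability of an affected offspring: 1/4
Expected count = 1/4 × 396 = 99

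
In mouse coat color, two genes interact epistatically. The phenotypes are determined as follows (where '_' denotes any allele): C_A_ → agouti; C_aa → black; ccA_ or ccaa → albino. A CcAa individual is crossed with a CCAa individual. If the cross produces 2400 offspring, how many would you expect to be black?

Cross: CcAa × CCAa — consider each gene separately:
C gene: Cc × CC → 2 CC, 2 Cc → 4 C_ (out of 4)
A gene: Aa × Aa → 1 AA, 2 Aa, 1 aa → 3 A_ : 1 aa (out of 4)
Genotype classes (out of 4 × 4 = 16): C_A_ = 4×3 = 12; C_aa = 4×1 = 4
Apply the phenotype rules: C_A_ (12) → agouti; C_aa (4) → black
Phenotype counts (out of 16): 12 agouti, 4 black
black: 4 out of 16 → fraction 1/4
Expected count = 1/4 × 2400 = 600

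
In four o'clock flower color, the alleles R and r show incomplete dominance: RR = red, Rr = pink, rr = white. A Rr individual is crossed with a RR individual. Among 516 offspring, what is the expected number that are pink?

Punnett square for Rr × RR:
Offspring genotypes: 2 RR, 2 Rr
Phenotype counts: 2 red, 2 pink
pink: 2 out of 4 → fraction 1/2
Expected count = 1/2 × 516 = 258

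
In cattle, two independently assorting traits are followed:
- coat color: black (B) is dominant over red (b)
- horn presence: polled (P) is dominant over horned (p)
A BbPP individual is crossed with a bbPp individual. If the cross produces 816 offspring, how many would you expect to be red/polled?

Dihybrid cross BbPP × bbPp — consider each gene separately:
coat color: Bb × bb → 2 Bb, 2 bb → 2 B_ : 2 bb (out of 4)
horn presence: PP × Pp → 2 PP, 2 Pp → 4 P_ (out of 4)
Combine (counts out of 4 × 4 = 16): black/polled (B_P_) = 2×4 = 8; red/polled (bbP_) = 2×4 = 8
Phenotype counts (out of 16): 8 black/polled, 8 red/polled
red/polled: 8 out of 16 → fraction 1/2
Expected count = 1/2 × 816 = 408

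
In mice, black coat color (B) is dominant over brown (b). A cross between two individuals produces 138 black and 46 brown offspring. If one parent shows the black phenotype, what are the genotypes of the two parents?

Observed offspring: 138 black, 46 brown
The observed ratio simplifies to 3:1. Brown (bb) offspring appear, so each parent must contribute one b allele. The parent stated to show black carries B, so it is Bb. The other parent is then either Bb or bb: Bb × bb would give a 1:1 split, whereas Bb × Bb gives 3:1 — matching the data. So both parents are heterozygous (Bb × Bb).
Parent genotypes: Bb × Bb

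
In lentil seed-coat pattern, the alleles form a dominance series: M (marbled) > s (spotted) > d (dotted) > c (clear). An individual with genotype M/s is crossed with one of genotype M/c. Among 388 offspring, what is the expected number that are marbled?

Cross: M/s × M/c
Allele dominance: M > s > d > c
Offspring genotypes: 1 M/M, 1 M/c, 1 M/s, 1 s/c
Phenotype counts: 3 marbled, 1 spotted
marbled: 3 out of 4 → fraction 3/4
Expected count = 3/4 × 388 = 291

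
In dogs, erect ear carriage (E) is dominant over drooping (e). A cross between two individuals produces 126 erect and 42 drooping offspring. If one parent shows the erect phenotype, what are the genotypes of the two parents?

Observed offspring: 126 erect, 42 drooping
The observed ratio simplifies to 3:1. Drooping (ee) offspring appear, so each parent must contribute one e allele. The parent stated to show erect carries E, so it is Ee. The other parent is then either Ee or ee: Ee × ee would give a 1:1 split, whereas Ee × Ee gives 3:1 — matching the data. So both parents are heterozygous (Ee × Ee).
Parent genotypes: Ee × Ee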